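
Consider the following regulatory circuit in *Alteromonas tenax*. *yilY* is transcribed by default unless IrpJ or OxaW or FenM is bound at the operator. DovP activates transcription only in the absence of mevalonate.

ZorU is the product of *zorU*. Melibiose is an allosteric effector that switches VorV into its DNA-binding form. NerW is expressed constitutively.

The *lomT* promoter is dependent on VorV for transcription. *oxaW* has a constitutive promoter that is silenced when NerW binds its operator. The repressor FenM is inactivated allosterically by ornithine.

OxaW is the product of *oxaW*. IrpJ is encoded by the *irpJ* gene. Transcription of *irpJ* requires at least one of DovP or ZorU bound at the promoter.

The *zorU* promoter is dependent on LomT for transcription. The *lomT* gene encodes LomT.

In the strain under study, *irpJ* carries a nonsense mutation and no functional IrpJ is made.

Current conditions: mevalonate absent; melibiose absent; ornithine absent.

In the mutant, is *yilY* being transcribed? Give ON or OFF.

IrpJ is non-functional in this strain, so it has no effect.
NerW is produced constitutively and is active.
With repressor NerW bound, *oxaW* is not transcribed.
So OxaW is not produced.
Ornithine is absent, so FenM is active.
With repressor FenM bound, *yilY* is not transcribed.

OFF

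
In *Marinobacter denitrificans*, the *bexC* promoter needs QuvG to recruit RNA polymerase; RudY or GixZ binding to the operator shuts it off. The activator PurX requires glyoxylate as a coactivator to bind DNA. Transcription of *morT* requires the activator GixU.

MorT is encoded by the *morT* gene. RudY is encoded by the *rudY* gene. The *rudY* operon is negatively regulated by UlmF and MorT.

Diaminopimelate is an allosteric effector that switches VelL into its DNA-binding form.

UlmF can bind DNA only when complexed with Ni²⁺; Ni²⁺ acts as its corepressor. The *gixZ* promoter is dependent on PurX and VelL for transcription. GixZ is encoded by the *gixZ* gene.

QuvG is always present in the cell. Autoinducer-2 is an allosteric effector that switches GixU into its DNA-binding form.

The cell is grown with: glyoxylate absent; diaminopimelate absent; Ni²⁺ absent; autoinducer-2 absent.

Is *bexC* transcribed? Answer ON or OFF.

OFF

Ni²⁺ is absent, so UlmF is inactive.
Autoinducer-2 is absent, so GixU is inactive.
Required activator GixU is absent, so *morT* is not transcribed.
So MorT is not produced.
With no repressor bound, *rudY* is transcribed.
So RudY is produced and active.
QuvG is produced constitutively and is active.
Glyoxylate is absent, so PurX is inactive.
Diaminopimelate is absent, so VelL is inactive.
Required activator PurX is absent, so *gixZ* is not transcribed.
So GixZ is not produced.
With repressor RudY bound, *bexC* is not transcribed.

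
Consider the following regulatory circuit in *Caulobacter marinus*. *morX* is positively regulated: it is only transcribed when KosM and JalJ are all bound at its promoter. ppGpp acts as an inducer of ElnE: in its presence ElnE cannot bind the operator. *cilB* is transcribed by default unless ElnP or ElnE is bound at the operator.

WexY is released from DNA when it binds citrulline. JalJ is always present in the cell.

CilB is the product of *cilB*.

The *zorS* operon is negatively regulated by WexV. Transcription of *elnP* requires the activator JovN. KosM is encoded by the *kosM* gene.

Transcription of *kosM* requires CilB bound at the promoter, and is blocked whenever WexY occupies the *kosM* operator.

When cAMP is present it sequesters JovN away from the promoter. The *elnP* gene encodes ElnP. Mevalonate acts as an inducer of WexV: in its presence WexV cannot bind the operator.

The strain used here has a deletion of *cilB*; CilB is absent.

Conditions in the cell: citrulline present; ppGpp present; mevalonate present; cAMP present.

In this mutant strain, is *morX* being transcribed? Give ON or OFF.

CilB is non-functional in this strain, so it has no effect.
Citrulline is present, so WexY is inactive.
Required activator CilB is absent, so *kosM* is not transcribed.
So KosM is not produced.
JalJ is produced constitutively and is active.
Required activator KosM is absent, so *morX* is not transcribed.

OFF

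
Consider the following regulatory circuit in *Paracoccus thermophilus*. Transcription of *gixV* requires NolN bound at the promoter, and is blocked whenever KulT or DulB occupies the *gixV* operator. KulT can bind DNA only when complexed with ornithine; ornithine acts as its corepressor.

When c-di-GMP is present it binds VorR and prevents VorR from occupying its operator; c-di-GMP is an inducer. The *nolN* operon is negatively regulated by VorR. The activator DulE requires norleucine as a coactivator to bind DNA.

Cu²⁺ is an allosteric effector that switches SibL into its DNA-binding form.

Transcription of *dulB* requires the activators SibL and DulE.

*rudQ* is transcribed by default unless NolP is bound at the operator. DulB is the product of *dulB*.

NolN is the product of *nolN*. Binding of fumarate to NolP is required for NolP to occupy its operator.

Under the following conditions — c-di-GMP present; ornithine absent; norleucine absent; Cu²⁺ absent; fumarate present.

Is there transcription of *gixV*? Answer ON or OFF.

c-di-GMP is present, so VorR is inactive.
With no repressor bound, *nolN* is transcribed.
So NolN is produced and active.
Ornithine is absent, so KulT is inactive.
Cu²⁺ is absent, so SibL is inactive.
Norleucine is absent, so DulE is inactive.
Required activator SibL is absent, so *dulB* is not transcribed.
So DulB is not produced.
No repressor is bound and NolN is active, so *gixV* is transcribed.

ON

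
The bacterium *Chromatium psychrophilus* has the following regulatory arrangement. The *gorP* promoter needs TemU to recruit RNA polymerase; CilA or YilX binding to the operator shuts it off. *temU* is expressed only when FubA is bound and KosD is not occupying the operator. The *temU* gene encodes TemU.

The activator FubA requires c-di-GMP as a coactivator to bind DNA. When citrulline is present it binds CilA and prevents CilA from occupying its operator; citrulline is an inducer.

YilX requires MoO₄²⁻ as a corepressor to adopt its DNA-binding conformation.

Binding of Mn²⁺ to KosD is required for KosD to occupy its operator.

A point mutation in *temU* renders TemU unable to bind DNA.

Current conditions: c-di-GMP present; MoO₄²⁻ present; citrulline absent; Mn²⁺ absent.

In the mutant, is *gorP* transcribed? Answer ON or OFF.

TemU is non-functional in this strain, so it has no effect.
Citrulline is absent, so CilA is active.
MoO₄²⁻ is present, so YilX is active.
With repressor CilA bound, *gorP* is not transcribed.

OFF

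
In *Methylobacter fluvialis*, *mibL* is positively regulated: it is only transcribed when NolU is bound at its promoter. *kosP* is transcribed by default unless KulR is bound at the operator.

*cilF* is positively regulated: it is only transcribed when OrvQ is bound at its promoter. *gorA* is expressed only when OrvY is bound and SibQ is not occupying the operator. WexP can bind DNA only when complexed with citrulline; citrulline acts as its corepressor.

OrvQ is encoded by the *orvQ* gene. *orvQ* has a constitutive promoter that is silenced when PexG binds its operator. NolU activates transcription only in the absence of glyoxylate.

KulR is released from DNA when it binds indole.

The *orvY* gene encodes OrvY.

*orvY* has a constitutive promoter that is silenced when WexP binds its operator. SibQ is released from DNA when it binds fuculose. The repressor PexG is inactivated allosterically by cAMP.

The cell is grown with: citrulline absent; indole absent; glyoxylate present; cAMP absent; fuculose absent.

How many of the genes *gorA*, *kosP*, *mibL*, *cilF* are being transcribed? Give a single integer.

Fuculose is absent, so SibQ is active.
Citrulline is absent, so WexP is inactive.
With no repressor bound, *orvY* is transcribed.
So OrvY is produced and active.
With repressor SibQ bound, *gorA* is not transcribed.
→ *gorA* is OFF.
Indole is absent, so KulR is active.
With repressor KulR bound, *kosP* is not transcribed.
→ *kosP* is OFF.
Glyoxylate is present, so NolU is inactive.
Required activator NolU is absent, so *mibL* is not transcribed.
→ *mibL* is OFF.
cAMP is absent, so PexG is active.
With repressor PexG bound, *orvQ* is not transcribed.
So OrvQ is not produced.
Required activator OrvQ is absent, so *cilF* is not transcribed.
→ *cilF* is OFF.
0 of the 4 genes are transcribed.

0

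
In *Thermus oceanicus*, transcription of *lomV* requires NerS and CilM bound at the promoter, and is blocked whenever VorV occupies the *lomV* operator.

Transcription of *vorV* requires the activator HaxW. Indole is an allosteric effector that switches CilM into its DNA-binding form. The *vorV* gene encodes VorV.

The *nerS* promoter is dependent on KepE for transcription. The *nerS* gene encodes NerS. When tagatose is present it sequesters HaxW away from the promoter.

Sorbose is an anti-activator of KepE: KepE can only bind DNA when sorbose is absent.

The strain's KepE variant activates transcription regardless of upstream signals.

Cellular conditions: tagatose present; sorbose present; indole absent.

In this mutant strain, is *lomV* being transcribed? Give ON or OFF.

OFF

KepE is constitutively active in this strain.
No repressor is bound and KepE is active, so *nerS* is transcribed.
So NerS is produced and active.
Tagatose is present, so HaxW is inactive.
Required activator HaxW is absent, so *vorV* is not transcribed.
So VorV is not produced.
Indole is absent, so CilM is inactive.
Required activator CilM is absent, so *lomV* is not transcribed.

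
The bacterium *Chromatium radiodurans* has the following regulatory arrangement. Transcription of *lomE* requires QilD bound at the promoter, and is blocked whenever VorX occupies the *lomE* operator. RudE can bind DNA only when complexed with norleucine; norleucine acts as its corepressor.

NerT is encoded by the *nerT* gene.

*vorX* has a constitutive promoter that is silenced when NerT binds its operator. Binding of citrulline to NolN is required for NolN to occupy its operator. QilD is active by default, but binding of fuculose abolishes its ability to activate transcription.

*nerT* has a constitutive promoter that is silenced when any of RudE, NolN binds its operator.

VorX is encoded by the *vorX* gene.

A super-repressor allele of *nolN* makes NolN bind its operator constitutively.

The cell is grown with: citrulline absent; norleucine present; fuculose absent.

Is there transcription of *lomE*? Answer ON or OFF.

OFF

Fuculose is absent, so QilD is active.
Norleucine is present, so RudE is active.
NolN is constitutively active in this strain.
With repressor RudE bound, *nerT* is not transcribed.
So NerT is not produced.
With no repressor bound, *vorX* is transcribed.
So VorX is produced and active.
With repressor VorX bound, *lomE* is not transcribed.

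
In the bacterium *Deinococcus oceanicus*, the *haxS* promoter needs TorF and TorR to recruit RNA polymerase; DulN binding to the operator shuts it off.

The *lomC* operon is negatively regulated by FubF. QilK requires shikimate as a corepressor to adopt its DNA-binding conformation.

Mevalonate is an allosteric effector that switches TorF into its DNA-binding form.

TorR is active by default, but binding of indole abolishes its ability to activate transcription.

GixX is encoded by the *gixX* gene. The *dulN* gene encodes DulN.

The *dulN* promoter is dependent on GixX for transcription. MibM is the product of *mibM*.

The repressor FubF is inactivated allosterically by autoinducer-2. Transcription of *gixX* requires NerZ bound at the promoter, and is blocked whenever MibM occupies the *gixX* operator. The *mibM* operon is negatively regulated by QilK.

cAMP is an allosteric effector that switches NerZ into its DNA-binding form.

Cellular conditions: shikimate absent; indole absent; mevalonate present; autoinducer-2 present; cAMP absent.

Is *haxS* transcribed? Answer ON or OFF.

Mevalonate is present, so TorF is active.
Indole is absent, so TorR is active.
cAMP is absent, so NerZ is inactive.
Shikimate is absent, so QilK is inactive.
With no repressor bound, *mibM* is transcribed.
So MibM is produced and active.
With repressor MibM bound, *gixX* is not transcribed.
So GixX is not produced.
Required activator GixX is absent, so *dulN* is not transcribed.
So DulN is not produced.
No repressor is bound and TorF and TorR are active, so *haxS* is transcribed.

ON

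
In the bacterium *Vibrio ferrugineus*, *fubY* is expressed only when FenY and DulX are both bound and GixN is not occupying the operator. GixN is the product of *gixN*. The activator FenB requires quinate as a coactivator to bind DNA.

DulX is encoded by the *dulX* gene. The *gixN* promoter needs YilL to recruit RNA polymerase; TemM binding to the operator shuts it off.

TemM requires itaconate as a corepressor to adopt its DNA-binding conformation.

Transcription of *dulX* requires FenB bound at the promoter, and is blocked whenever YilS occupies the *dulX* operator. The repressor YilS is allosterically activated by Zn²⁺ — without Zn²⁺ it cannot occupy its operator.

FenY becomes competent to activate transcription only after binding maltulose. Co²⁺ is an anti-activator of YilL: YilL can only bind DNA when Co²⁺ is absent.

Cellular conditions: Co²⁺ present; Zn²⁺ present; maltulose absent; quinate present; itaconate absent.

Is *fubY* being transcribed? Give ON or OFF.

Itaconate is absent, so TemM is inactive.
Co²⁺ is present, so YilL is inactive.
Required activator YilL is absent, so *gixN* is not transcribed.
So GixN is not produced.
Maltulose is absent, so FenY is inactive.
Quinate is present, so FenB is active.
Zn²⁺ is present, so YilS is active.
With repressor YilS bound, *dulX* is not transcribed.
So DulX is not produced.
Required activator FenY is absent, so *fubY* is not transcribed.

OFF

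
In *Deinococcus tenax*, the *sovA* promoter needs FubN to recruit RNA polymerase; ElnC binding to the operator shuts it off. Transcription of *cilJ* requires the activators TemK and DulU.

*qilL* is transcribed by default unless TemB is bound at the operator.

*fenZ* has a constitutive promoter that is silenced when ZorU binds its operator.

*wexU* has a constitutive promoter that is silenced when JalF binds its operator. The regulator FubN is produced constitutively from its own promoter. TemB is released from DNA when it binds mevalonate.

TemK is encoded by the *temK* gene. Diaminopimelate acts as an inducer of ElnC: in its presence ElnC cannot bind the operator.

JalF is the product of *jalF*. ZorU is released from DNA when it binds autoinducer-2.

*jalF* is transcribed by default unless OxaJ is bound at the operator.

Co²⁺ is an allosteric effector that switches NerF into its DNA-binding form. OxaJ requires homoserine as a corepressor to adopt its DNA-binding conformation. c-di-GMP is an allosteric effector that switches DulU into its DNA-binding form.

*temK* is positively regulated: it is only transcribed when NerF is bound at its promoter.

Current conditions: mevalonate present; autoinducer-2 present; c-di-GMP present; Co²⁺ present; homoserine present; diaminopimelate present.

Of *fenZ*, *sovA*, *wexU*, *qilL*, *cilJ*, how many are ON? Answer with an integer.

Autoinducer-2 is present, so ZorU is inactive.
With no repressor bound, *fenZ* is transcribed.
→ *fenZ* is ON.
FubN is produced constitutively and is active.
Diaminopimelate is present, so ElnC is inactive.
No repressor is bound and FubN is active, so *sovA* is transcribed.
→ *sovA* is ON.
Homoserine is present, so OxaJ is active.
With repressor OxaJ bound, *jalF* is not transcribed.
So JalF is not produced.
With no repressor bound, *wexU* is transcribed.
→ *wexU* is ON.
Mevalonate is present, so TemB is inactive.
With no repressor bound, *qilL* is transcribed.
→ *qilL* is ON.
Co²⁺ is present, so NerF is active.
No repressor is bound and NerF is active, so *temK* is transcribed.
So TemK is produced and active.
c-di-GMP is present, so DulU is active.
No repressor is bound and TemK and DulU are active, so *cilJ* is transcribed.
→ *cilJ* is ON.
5 of the 5 genes are transcribed.

5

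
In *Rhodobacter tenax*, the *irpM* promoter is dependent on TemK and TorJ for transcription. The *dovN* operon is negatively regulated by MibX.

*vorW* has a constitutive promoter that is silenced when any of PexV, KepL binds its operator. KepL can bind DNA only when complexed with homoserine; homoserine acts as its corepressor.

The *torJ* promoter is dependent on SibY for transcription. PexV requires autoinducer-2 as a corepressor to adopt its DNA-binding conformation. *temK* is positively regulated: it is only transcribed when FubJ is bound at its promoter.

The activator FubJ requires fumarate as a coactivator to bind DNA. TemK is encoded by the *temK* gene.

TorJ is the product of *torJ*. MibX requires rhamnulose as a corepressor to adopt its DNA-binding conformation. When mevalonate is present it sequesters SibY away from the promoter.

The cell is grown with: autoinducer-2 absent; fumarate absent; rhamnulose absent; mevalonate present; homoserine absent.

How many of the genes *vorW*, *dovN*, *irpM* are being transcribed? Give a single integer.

2

Autoinducer-2 is absent, so PexV is inactive.
Homoserine is absent, so KepL is inactive.
With no repressor bound, *vorW* is transcribed.
→ *vorW* is ON.
Rhamnulose is absent, so MibX is inactive.
With no repressor bound, *dovN* is transcribed.
→ *dovN* is ON.
Fumarate is absent, so FubJ is inactive.
Required activator FubJ is absent, so *temK* is not transcribed.
So TemK is not produced.
Mevalonate is present, so SibY is inactive.
Required activator SibY is absent, so *torJ* is not transcribed.
So TorJ is not produced.
Required activator TemK is absent, so *irpM* is not transcribed.
→ *irpM* is OFF.
2 of the 3 genes are transcribed.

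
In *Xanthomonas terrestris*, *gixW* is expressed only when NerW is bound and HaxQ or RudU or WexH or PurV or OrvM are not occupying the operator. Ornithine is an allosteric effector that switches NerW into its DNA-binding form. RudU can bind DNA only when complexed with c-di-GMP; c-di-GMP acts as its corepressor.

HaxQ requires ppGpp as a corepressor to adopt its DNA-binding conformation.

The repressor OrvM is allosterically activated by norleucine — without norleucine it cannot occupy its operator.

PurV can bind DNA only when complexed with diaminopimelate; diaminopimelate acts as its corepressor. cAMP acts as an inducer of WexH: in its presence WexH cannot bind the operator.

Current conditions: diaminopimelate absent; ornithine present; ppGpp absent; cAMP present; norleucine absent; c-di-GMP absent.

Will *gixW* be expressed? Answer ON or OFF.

ppGpp is absent, so HaxQ is inactive.
Ornithine is present, so NerW is active.
c-di-GMP is absent, so RudU is inactive.
cAMP is present, so WexH is inactive.
Diaminopimelate is absent, so PurV is inactive.
Norleucine is absent, so OrvM is inactive.
No repressor is bound and NerW is active, so *gixW* is transcribed.

ON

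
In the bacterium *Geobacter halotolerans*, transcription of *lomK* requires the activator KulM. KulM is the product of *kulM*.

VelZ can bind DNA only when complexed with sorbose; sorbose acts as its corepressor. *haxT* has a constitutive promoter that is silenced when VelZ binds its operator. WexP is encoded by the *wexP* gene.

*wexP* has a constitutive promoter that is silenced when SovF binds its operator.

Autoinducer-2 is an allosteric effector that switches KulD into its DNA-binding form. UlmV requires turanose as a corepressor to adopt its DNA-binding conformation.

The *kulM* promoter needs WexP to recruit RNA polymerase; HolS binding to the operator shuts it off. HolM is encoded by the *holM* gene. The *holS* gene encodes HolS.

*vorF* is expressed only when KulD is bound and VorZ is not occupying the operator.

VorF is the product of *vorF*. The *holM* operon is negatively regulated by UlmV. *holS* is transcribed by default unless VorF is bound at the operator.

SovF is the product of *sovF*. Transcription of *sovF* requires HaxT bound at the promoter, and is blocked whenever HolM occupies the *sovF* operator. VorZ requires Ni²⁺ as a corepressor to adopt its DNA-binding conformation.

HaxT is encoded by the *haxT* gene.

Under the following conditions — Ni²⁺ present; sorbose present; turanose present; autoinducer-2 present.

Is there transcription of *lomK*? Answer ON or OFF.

Sorbose is present, so VelZ is active.
With repressor VelZ bound, *haxT* is not transcribed.
So HaxT is not produced.
Turanose is present, so UlmV is active.
With repressor UlmV bound, *holM* is not transcribed.
So HolM is not produced.
Required activator HaxT is absent, so *sovF* is not transcribed.
So SovF is not produced.
With no repressor bound, *wexP* is transcribed.
So WexP is produced and active.
Ni²⁺ is present, so VorZ is active.
Autoinducer-2 is present, so KulD is active.
With repressor VorZ bound, *vorF* is not transcribed.
So VorF is not produced.
With no repressor bound, *holS* is transcribed.
So HolS is produced and active.
With repressor HolS bound, *kulM* is not transcribed.
So KulM is not produced.
Required activator KulM is absent, so *lomK* is not transcribed.

OFF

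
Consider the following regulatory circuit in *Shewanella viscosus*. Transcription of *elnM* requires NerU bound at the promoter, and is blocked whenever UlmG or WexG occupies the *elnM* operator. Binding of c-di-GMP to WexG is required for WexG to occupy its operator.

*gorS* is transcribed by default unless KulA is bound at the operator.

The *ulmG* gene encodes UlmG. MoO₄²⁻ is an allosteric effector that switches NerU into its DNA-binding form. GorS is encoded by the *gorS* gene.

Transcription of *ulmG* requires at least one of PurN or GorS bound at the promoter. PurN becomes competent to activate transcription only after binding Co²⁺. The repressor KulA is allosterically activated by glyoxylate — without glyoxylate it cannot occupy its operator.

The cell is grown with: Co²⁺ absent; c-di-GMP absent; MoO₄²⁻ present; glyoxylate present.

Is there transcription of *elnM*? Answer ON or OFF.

Co²⁺ is absent, so PurN is inactive.
Glyoxylate is present, so KulA is active.
With repressor KulA bound, *gorS* is not transcribed.
So GorS is not produced.
No activator is available at the *ulmG* promoter, so *ulmG* is not transcribed.
So UlmG is not produced.
MoO₄²⁻ is present, so NerU is active.
c-di-GMP is absent, so WexG is inactive.
No repressor is bound and NerU is active, so *elnM* is transcribed.

ON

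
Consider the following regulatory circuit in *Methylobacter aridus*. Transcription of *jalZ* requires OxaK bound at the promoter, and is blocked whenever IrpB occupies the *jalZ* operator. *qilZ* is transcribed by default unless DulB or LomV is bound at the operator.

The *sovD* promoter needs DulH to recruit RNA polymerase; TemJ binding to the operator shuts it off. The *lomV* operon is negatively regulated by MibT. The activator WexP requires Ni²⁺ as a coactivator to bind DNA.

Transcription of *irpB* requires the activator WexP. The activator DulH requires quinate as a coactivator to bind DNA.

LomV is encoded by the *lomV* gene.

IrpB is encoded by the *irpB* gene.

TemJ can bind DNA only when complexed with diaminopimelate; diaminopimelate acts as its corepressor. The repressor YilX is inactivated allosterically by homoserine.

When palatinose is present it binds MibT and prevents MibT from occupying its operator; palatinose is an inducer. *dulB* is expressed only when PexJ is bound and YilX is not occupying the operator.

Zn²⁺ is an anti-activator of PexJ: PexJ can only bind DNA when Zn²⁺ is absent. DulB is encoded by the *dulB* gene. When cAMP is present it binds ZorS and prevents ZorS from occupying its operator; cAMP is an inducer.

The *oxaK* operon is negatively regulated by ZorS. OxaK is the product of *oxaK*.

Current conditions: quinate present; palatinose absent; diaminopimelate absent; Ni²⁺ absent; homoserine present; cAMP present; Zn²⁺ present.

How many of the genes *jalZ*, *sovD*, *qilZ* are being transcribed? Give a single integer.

cAMP is present, so ZorS is inactive.
With no repressor bound, *oxaK* is transcribed.
So OxaK is produced and active.
Ni²⁺ is absent, so WexP is inactive.
Required activator WexP is absent, so *irpB* is not transcribed.
So IrpB is not produced.
No repressor is bound and OxaK is active, so *jalZ* is transcribed.
→ *jalZ* is ON.
Diaminopimelate is absent, so TemJ is inactive.
Quinate is present, so DulH is active.
No repressor is bound and DulH is active, so *sovD* is transcribed.
→ *sovD* is ON.
Homoserine is present, so YilX is inactive.
Zn²⁺ is present, so PexJ is inactive.
Required activator PexJ is absent, so *dulB* is not transcribed.
So DulB is not produced.
Palatinose is absent, so MibT is active.
With repressor MibT bound, *lomV* is not transcribed.
So LomV is not produced.
With no repressor bound, *qilZ* is transcribed.
→ *qilZ* is ON.
3 of the 3 genes are transcribed.

3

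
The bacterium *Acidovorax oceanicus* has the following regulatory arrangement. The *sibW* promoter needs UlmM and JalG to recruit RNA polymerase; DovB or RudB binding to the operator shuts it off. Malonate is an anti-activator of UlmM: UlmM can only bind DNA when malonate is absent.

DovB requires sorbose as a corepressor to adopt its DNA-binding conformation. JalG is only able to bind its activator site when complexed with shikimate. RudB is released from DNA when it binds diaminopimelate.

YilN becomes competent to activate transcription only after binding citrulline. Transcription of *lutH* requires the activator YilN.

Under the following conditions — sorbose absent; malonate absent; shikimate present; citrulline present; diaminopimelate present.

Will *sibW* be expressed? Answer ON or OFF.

ON

Sorbose is absent, so DovB is inactive.
Diaminopimelate is present, so RudB is inactive.
Malonate is absent, so UlmM is active.
Shikimate is present, so JalG is active.
No repressor is bound and UlmM and JalG are active, so *sibW* is transcribed.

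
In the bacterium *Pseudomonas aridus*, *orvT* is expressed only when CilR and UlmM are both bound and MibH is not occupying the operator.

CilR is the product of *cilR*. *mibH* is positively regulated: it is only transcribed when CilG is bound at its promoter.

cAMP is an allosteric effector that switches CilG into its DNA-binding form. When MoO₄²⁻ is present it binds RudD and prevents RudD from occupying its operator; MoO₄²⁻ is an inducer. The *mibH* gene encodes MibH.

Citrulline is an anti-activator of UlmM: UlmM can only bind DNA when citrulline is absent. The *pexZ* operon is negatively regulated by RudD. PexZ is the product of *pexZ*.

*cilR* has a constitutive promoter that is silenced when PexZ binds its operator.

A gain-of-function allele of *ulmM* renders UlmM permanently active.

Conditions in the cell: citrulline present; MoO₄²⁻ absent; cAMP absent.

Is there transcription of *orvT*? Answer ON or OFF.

cAMP is absent, so CilG is inactive.
Required activator CilG is absent, so *mibH* is not transcribed.
So MibH is not produced.
MoO₄²⁻ is absent, so RudD is active.
With repressor RudD bound, *pexZ* is not transcribed.
So PexZ is not produced.
With no repressor bound, *cilR* is transcribed.
So CilR is produced and active.
UlmM is constitutively active in this strain.
No repressor is bound and CilR and UlmM are active, so *orvT* is transcribed.

ON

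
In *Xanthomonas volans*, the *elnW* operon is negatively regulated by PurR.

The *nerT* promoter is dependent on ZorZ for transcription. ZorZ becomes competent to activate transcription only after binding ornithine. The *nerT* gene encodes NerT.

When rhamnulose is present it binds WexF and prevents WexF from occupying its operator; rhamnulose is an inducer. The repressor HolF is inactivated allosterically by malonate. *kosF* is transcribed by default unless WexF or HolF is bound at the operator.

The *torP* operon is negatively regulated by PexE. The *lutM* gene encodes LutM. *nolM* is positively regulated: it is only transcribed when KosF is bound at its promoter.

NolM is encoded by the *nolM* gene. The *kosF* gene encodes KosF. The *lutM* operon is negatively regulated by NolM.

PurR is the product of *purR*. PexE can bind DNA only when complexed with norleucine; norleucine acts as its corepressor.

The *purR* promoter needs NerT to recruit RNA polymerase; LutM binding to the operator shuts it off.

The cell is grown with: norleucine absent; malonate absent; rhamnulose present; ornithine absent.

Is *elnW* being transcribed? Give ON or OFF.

Rhamnulose is present, so WexF is inactive.
Malonate is absent, so HolF is active.
With repressor HolF bound, *kosF* is not transcribed.
So KosF is not produced.
Required activator KosF is absent, so *nolM* is not transcribed.
So NolM is not produced.
With no repressor bound, *lutM* is transcribed.
So LutM is produced and active.
Ornithine is absent, so ZorZ is inactive.
Required activator ZorZ is absent, so *nerT* is not transcribed.
So NerT is not produced.
With repressor LutM bound, *purR* is not transcribed.
So PurR is not produced.
With no repressor bound, *elnW* is transcribed.

ON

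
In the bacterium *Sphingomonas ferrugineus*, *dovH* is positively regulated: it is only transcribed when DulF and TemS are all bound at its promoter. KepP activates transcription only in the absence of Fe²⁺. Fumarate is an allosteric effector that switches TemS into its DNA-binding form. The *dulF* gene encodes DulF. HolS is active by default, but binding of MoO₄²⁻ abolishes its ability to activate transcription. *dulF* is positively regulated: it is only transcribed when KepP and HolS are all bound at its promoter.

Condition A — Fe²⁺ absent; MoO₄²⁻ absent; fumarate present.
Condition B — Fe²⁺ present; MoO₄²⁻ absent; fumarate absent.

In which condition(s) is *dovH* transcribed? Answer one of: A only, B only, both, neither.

Condition A:
Fe²⁺ is absent, so KepP is active.
MoO₄²⁻ is absent, so HolS is active.
No repressor is bound and KepP and HolS are active, so *dulF* is transcribed.
So DulF is produced and active.
Fumarate is present, so TemS is active.
No repressor is bound and DulF and TemS are active, so *dovH* is transcribed.
→ *dovH* is ON in A.
Condition B:
Fe²⁺ is present, so KepP is inactive.
MoO₄²⁻ is absent, so HolS is active.
Required activator KepP is absent, so *dulF* is not transcribed.
So DulF is not produced.
Fumarate is absent, so TemS is inactive.
Required activator DulF is absent, so *dovH* is not transcribed.
→ *dovH* is OFF in B.

A only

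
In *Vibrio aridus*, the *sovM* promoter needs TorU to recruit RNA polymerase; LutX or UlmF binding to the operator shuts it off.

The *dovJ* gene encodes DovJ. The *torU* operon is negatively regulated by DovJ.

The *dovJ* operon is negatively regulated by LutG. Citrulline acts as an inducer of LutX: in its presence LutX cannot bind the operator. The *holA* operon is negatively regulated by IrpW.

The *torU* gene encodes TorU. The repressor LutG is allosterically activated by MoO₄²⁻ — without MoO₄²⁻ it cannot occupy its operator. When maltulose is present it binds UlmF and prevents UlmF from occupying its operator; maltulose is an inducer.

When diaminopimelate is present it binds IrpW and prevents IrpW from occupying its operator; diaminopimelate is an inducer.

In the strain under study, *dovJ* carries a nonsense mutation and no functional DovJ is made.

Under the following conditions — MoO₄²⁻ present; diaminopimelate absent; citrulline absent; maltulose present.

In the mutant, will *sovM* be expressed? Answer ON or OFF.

OFF

Citrulline is absent, so LutX is active.
Maltulose is present, so UlmF is inactive.
DovJ is non-functional in this strain, so it has no effect.
With no repressor bound, *torU* is transcribed.
So TorU is produced and active.
With repressor LutX bound, *sovM* is not transcribed.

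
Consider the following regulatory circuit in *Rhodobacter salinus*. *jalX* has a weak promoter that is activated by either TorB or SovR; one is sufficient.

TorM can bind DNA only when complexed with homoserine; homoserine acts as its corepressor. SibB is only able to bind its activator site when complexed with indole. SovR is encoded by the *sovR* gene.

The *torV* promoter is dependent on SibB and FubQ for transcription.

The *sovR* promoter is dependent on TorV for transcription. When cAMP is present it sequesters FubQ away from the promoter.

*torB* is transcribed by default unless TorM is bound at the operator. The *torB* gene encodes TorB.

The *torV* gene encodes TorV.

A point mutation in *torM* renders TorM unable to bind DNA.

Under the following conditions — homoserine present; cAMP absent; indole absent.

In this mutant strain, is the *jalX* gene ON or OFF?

ON

TorM is non-functional in this strain, so it has no effect.
With no repressor bound, *torB* is transcribed.
So TorB is produced and active.
Indole is absent, so SibB is inactive.
cAMP is absent, so FubQ is active.
Required activator SibB is absent, so *torV* is not transcribed.
So TorV is not produced.
Required activator TorV is absent, so *sovR* is not transcribed.
So SovR is not produced.
Activator TorB is present, so *jalX* is transcribed.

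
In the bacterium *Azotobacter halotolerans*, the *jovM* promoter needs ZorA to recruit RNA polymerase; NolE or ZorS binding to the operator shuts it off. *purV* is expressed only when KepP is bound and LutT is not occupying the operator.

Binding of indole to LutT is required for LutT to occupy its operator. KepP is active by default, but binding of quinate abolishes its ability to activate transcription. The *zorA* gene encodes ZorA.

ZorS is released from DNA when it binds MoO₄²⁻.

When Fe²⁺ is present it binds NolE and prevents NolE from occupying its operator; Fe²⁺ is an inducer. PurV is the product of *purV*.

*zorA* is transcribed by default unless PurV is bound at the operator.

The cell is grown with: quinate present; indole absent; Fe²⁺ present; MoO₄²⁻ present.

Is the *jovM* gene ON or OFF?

ON

Quinate is present, so KepP is inactive.
Indole is absent, so LutT is inactive.
Required activator KepP is absent, so *purV* is not transcribed.
So PurV is not produced.
With no repressor bound, *zorA* is transcribed.
So ZorA is produced and active.
Fe²⁺ is present, so NolE is inactive.
MoO₄²⁻ is present, so ZorS is inactive.
No repressor is bound and ZorA is active, so *jovM* is transcribed.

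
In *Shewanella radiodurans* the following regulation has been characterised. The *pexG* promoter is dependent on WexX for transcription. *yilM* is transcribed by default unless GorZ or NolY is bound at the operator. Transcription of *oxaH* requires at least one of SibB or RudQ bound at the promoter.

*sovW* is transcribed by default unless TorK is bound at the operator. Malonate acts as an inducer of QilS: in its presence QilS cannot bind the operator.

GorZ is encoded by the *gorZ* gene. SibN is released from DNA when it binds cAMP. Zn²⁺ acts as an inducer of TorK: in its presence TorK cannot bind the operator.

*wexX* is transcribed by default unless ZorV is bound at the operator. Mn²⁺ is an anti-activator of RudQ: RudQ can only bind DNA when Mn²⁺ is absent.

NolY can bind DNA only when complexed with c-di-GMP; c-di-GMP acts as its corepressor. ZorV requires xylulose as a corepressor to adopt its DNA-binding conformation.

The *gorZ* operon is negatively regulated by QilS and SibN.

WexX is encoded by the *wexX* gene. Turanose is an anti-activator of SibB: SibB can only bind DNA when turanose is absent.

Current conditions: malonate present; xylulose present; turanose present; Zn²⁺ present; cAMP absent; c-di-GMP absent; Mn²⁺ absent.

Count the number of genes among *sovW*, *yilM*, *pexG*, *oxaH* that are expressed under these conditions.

3

Zn²⁺ is present, so TorK is inactive.
With no repressor bound, *sovW* is transcribed.
→ *sovW* is ON.
Malonate is present, so QilS is inactive.
cAMP is absent, so SibN is active.
With repressor SibN bound, *gorZ* is not transcribed.
So GorZ is not produced.
c-di-GMP is absent, so NolY is inactive.
With no repressor bound, *yilM* is transcribed.
→ *yilM* is ON.
Xylulose is present, so ZorV is active.
With repressor ZorV bound, *wexX* is not transcribed.
So WexX is not produced.
Required activator WexX is absent, so *pexG* is not transcribed.
→ *pexG* is OFF.
Turanose is present, so SibB is inactive.
Mn²⁺ is absent, so RudQ is active.
Activator RudQ is present, so *oxaH* is transcribed.
→ *oxaH* is ON.
3 of the 4 genes are transcribed.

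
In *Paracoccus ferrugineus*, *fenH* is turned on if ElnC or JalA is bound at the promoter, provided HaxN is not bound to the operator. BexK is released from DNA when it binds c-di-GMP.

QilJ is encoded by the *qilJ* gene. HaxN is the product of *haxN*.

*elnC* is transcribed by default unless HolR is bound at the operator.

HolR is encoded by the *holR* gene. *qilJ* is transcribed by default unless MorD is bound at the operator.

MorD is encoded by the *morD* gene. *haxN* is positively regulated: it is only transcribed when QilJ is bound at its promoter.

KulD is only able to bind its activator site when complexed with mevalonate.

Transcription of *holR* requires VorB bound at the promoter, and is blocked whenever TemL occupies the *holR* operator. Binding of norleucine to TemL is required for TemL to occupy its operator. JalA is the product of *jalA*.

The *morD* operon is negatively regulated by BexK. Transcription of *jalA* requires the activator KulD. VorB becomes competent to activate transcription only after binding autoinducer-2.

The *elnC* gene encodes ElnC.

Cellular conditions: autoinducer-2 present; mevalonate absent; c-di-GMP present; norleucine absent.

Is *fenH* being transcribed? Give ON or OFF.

OFF

Autoinducer-2 is present, so VorB is active.
Norleucine is absent, so TemL is inactive.
No repressor is bound and VorB is active, so *holR* is transcribed.
So HolR is produced and active.
With repressor HolR bound, *elnC* is not transcribed.
So ElnC is not produced.
c-di-GMP is present, so BexK is inactive.
With no repressor bound, *morD* is transcribed.
So MorD is produced and active.
With repressor MorD bound, *qilJ* is not transcribed.
So QilJ is not produced.
Required activator QilJ is absent, so *haxN* is not transcribed.
So HaxN is not produced.
Mevalonate is absent, so KulD is inactive.
Required activator KulD is absent, so *jalA* is not transcribed.
So JalA is not produced.
No activator is available at the *fenH* promoter, so *fenH* is not transcribed.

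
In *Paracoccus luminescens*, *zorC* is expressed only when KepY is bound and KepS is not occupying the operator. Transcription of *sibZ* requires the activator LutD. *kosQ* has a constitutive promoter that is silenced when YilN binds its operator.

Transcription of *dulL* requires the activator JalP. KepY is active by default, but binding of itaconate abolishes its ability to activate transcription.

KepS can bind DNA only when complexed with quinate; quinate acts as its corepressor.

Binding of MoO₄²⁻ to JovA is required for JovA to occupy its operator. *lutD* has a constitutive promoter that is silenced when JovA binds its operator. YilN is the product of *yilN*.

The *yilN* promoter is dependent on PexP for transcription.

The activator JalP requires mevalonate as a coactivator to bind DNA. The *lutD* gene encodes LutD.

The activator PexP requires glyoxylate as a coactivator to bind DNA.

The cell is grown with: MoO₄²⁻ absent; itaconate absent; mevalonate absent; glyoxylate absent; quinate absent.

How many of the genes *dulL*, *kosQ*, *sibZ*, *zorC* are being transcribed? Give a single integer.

Mevalonate is absent, so JalP is inactive.
Required activator JalP is absent, so *dulL* is not transcribed.
→ *dulL* is OFF.
Glyoxylate is absent, so PexP is inactive.
Required activator PexP is absent, so *yilN* is not transcribed.
So YilN is not produced.
With no repressor bound, *kosQ* is transcribed.
→ *kosQ* is ON.
MoO₄²⁻ is absent, so JovA is inactive.
With no repressor bound, *lutD* is transcribed.
So LutD is produced and active.
No repressor is bound and LutD is active, so *sibZ* is transcribed.
→ *sibZ* is ON.
Quinate is absent, so KepS is inactive.
Itaconate is absent, so KepY is active.
No repressor is bound and KepY is active, so *zorC* is transcribed.
→ *zorC* is ON.
3 of the 4 genes are transcribed.

3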